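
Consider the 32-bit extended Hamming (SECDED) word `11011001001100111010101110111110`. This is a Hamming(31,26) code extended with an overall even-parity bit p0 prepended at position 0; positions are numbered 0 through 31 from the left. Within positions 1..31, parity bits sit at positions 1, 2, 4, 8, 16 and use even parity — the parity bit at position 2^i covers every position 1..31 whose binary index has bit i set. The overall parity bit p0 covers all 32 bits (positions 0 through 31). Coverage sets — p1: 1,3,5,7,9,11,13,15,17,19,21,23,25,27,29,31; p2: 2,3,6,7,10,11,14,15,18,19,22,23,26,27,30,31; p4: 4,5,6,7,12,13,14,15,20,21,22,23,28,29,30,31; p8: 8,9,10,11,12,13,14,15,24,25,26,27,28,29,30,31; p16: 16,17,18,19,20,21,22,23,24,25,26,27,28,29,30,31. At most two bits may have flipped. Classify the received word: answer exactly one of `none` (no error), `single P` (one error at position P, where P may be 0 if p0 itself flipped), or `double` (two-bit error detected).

double

s1: b1⊕b3⊕b5⊕b7⊕b9⊕b11⊕b13⊕b15⊕b17⊕b19⊕b21⊕b23⊕b25⊕b27⊕b29⊕b31 = 1⊕1⊕0⊕1⊕0⊕1⊕0⊕1⊕0⊕0⊕0⊕1⊕0⊕1⊕1⊕0 = 0
s2: b2⊕b3⊕b6⊕b7⊕b10⊕b11⊕b14⊕b15⊕b18⊕b19⊕b22⊕b23⊕b26⊕b27⊕b30⊕b31 = 0⊕1⊕0⊕1⊕1⊕1⊕1⊕1⊕1⊕0⊕1⊕1⊕1⊕1⊕1⊕0 = 0
s4: b4⊕b5⊕b6⊕b7⊕b12⊕b13⊕b14⊕b15⊕b20⊕b21⊕b22⊕b23⊕b28⊕b29⊕b30⊕b31 = 1⊕0⊕0⊕1⊕0⊕0⊕1⊕1⊕1⊕0⊕1⊕1⊕1⊕1⊕1⊕0 = 0
s8: b8⊕b9⊕b10⊕b11⊕b12⊕b13⊕b14⊕b15⊕b24⊕b25⊕b26⊕b27⊕b28⊕b29⊕b30⊕b31 = 0⊕0⊕1⊕1⊕0⊕0⊕1⊕1⊕1⊕0⊕1⊕1⊕1⊕1⊕1⊕0 = 0
s16: b16⊕b17⊕b18⊕b19⊕b20⊕b21⊕b22⊕b23⊕b24⊕b25⊕b26⊕b27⊕b28⊕b29⊕b30⊕b31 = 1⊕0⊕1⊕0⊕1⊕0⊕1⊕1⊕1⊕0⊕1⊕1⊕1⊕1⊕1⊕0 = 1
Syndrome (s16...s1) = 10000 → position 16.
Overall parity (XOR of all 32 bits, including p0): 1⊕1⊕0⊕1⊕1⊕0⊕0⊕1⊕0⊕0⊕1⊕1⊕0⊕0⊕1⊕1⊕1⊕0⊕1⊕0⊕1⊕0⊕1⊕1⊕1⊕0⊕1⊕1⊕1⊕1⊕1⊕0 = 0
Overall=0, syndrome position=16 → double-bit error detected (uncorrectable).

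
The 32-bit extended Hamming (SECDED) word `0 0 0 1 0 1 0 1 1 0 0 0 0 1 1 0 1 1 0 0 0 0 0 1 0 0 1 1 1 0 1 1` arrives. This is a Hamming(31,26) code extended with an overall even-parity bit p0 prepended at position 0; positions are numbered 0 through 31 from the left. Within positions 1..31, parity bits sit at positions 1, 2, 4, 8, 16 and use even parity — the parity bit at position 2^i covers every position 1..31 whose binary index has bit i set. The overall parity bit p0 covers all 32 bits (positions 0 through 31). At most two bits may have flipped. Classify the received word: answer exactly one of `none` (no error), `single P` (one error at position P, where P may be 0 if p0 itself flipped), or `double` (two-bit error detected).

none

s1: b1⊕b3⊕b5⊕b7⊕b9⊕b11⊕b13⊕b15⊕b17⊕b19⊕b21⊕b23⊕b25⊕b27⊕b29⊕b31 = 0⊕1⊕1⊕1⊕0⊕0⊕1⊕0⊕1⊕0⊕0⊕1⊕0⊕1⊕0⊕1 = 0
s2: b2⊕b3⊕b6⊕b7⊕b10⊕b11⊕b14⊕b15⊕b18⊕b19⊕b22⊕b23⊕b26⊕b27⊕b30⊕b31 = 0⊕1⊕0⊕1⊕0⊕0⊕1⊕0⊕0⊕0⊕0⊕1⊕1⊕1⊕1⊕1 = 0
s4: b4⊕b5⊕b6⊕b7⊕b12⊕b13⊕b14⊕b15⊕b20⊕b21⊕b22⊕b23⊕b28⊕b29⊕b30⊕b31 = 0⊕1⊕0⊕1⊕0⊕1⊕1⊕0⊕0⊕0⊕0⊕1⊕1⊕0⊕1⊕1 = 0
s8: b8⊕b9⊕b10⊕b11⊕b12⊕b13⊕b14⊕b15⊕b24⊕b25⊕b26⊕b27⊕b28⊕b29⊕b30⊕b31 = 1⊕0⊕0⊕0⊕0⊕1⊕1⊕0⊕0⊕0⊕1⊕1⊕1⊕0⊕1⊕1 = 0
s16: b16⊕b17⊕b18⊕b19⊕b20⊕b21⊕b22⊕b23⊕b24⊕b25⊕b26⊕b27⊕b28⊕b29⊕b30⊕b31 = 1⊕1⊕0⊕0⊕0⊕0⊕0⊕1⊕0⊕0⊕1⊕1⊕1⊕0⊕1⊕1 = 0
Syndrome (s16...s1) = 00000 → position 0 (no error).
Overall parity (XOR of all 32 bits, including p0): 0⊕0⊕0⊕1⊕0⊕1⊕0⊕1⊕1⊕0⊕0⊕0⊕0⊕1⊕1⊕0⊕1⊕1⊕0⊕0⊕0⊕0⊕0⊕1⊕0⊕0⊕1⊕1⊕1⊕0⊕1⊕1 = 0
Overall=0, syndrome position=0 → no error.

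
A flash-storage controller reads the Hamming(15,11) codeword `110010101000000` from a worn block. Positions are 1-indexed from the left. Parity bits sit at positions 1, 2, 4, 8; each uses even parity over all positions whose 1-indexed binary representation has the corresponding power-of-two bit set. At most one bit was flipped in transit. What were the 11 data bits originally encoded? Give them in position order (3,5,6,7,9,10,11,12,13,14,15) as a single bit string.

01011000000

s1: b1⊕b3⊕b5⊕b7⊕b9⊕b11⊕b13⊕b15 = 1⊕0⊕1⊕1⊕1⊕0⊕0⊕0 = 0
s2: b2⊕b3⊕b6⊕b7⊕b10⊕b11⊕b14⊕b15 = 1⊕0⊕0⊕1⊕0⊕0⊕0⊕0 = 0
s4: b4⊕b5⊕b6⊕b7⊕b12⊕b13⊕b14⊕b15 = 0⊕1⊕0⊕1⊕0⊕0⊕0⊕0 = 0
s8: b8⊕b9⊕b10⊕b11⊕b12⊕b13⊕b14⊕b15 = 0⊕1⊕0⊕0⊕0⊕0⊕0⊕0 = 1
Syndrome (s8...s1) = 1000 → position 8.
Flip bit 8: corrected codeword = 110010111000000
Data bits at positions 3,5,6,7,9,10,11,12,13,14,15: 01011000000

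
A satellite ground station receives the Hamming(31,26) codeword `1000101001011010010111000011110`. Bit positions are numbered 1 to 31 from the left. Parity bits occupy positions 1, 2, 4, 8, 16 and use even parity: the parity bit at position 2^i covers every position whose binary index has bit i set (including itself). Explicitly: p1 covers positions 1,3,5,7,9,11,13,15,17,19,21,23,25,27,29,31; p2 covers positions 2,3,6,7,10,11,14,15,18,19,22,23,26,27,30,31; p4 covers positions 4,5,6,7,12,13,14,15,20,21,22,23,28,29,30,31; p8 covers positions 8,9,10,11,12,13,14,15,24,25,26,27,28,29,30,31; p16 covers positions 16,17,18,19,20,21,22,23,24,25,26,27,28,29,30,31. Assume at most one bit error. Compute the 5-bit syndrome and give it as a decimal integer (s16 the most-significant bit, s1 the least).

6

s1: b1⊕b3⊕b5⊕b7⊕b9⊕b11⊕b13⊕b15⊕b17⊕b19⊕b21⊕b23⊕b25⊕b27⊕b29⊕b31 = 1⊕0⊕1⊕1⊕0⊕0⊕1⊕1⊕0⊕0⊕1⊕0⊕0⊕1⊕1⊕0 = 0
s2: b2⊕b3⊕b6⊕b7⊕b10⊕b11⊕b14⊕b15⊕b18⊕b19⊕b22⊕b23⊕b26⊕b27⊕b30⊕b31 = 0⊕0⊕0⊕1⊕1⊕0⊕0⊕1⊕1⊕0⊕1⊕0⊕0⊕1⊕1⊕0 = 1
s4: b4⊕b5⊕b6⊕b7⊕b12⊕b13⊕b14⊕b15⊕b20⊕b21⊕b22⊕b23⊕b28⊕b29⊕b30⊕b31 = 0⊕1⊕0⊕1⊕1⊕1⊕0⊕1⊕1⊕1⊕1⊕0⊕1⊕1⊕1⊕0 = 1
s8: b8⊕b9⊕b10⊕b11⊕b12⊕b13⊕b14⊕b15⊕b24⊕b25⊕b26⊕b27⊕b28⊕b29⊕b30⊕b31 = 0⊕0⊕1⊕0⊕1⊕1⊕0⊕1⊕0⊕0⊕0⊕1⊕1⊕1⊕1⊕0 = 0
s16: b16⊕b17⊕b18⊕b19⊕b20⊕b21⊕b22⊕b23⊕b24⊕b25⊕b26⊕b27⊕b28⊕b29⊕b30⊕b31 = 0⊕0⊕1⊕0⊕1⊕1⊕1⊕0⊕0⊕0⊕0⊕1⊕1⊕1⊕1⊕0 = 0
Syndrome (s16...s1) = 00110 → position 6.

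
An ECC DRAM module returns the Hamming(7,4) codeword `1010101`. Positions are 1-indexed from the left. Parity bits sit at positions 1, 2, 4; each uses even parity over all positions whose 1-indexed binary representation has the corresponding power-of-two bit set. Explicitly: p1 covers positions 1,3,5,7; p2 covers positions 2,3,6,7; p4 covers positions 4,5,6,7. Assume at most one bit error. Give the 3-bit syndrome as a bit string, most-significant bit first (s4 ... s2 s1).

000

s1: b1⊕b3⊕b5⊕b7 = 1⊕1⊕1⊕1 = 0
s2: b2⊕b3⊕b6⊕b7 = 0⊕1⊕0⊕1 = 0
s4: b4⊕b5⊕b6⊕b7 = 0⊕1⊕0⊕1 = 0
Syndrome (s4...s1) = 000 → position 0 (no error).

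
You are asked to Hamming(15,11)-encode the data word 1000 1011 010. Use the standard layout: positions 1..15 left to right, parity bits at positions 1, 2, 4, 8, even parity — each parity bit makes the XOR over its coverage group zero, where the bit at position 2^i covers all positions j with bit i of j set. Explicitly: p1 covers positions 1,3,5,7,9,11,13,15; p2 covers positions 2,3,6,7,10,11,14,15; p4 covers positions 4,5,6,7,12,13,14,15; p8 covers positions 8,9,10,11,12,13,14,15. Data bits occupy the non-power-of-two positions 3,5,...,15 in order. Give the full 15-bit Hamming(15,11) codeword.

Place data bits at non-power-of-two positions: b3=1, b5=0, b6=0, b7=0, b9=1, b10=0, b11=1, b12=1, b13=0, b14=1, b15=0.
p1 = XOR of data positions {3,5,7,9,11,13,15} = 1⊕0⊕0⊕1⊕1⊕0⊕0 = 1
p2 = XOR of data positions {3,6,7,10,11,14,15} = 1⊕0⊕0⊕0⊕1⊕1⊕0 = 1
p4 = XOR of data positions {5,6,7,12,13,14,15} = 0⊕0⊕0⊕1⊕0⊕1⊕0 = 0
p8 = XOR of data positions {9,10,11,12,13,14,15} = 1⊕0⊕1⊕1⊕0⊕1⊕0 = 0
Codeword b1..b15 = 111000001011010

111000001011010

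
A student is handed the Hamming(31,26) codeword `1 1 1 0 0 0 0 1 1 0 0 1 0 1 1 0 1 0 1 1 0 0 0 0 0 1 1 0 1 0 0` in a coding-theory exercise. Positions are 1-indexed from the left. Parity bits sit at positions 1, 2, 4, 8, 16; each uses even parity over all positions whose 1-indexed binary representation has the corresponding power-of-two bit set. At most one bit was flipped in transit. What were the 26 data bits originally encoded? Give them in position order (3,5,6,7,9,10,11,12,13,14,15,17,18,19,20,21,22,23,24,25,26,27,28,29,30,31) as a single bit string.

10101001011101100000110100

s1: b1⊕b3⊕b5⊕b7⊕b9⊕b11⊕b13⊕b15⊕b17⊕b19⊕b21⊕b23⊕b25⊕b27⊕b29⊕b31 = 1⊕1⊕0⊕0⊕1⊕0⊕0⊕1⊕1⊕1⊕0⊕0⊕0⊕1⊕1⊕0 = 0
s2: b2⊕b3⊕b6⊕b7⊕b10⊕b11⊕b14⊕b15⊕b18⊕b19⊕b22⊕b23⊕b26⊕b27⊕b30⊕b31 = 1⊕1⊕0⊕0⊕0⊕0⊕1⊕1⊕0⊕1⊕0⊕0⊕1⊕1⊕0⊕0 = 1
s4: b4⊕b5⊕b6⊕b7⊕b12⊕b13⊕b14⊕b15⊕b20⊕b21⊕b22⊕b23⊕b28⊕b29⊕b30⊕b31 = 0⊕0⊕0⊕0⊕1⊕0⊕1⊕1⊕1⊕0⊕0⊕0⊕0⊕1⊕0⊕0 = 1
s8: b8⊕b9⊕b10⊕b11⊕b12⊕b13⊕b14⊕b15⊕b24⊕b25⊕b26⊕b27⊕b28⊕b29⊕b30⊕b31 = 1⊕1⊕0⊕0⊕1⊕0⊕1⊕1⊕0⊕0⊕1⊕1⊕0⊕1⊕0⊕0 = 0
s16: b16⊕b17⊕b18⊕b19⊕b20⊕b21⊕b22⊕b23⊕b24⊕b25⊕b26⊕b27⊕b28⊕b29⊕b30⊕b31 = 0⊕1⊕0⊕1⊕1⊕0⊕0⊕0⊕0⊕0⊕1⊕1⊕0⊕1⊕0⊕0 = 0
Syndrome (s16...s1) = 00110 → position 6.
Flip bit 6: corrected codeword = 1110010110010110101100000110100
Data bits at positions 3,5,6,7,9,10,11,12,13,14,15,17,18,19,20,21,22,23,24,25,26,27,28,29,30,31: 10101001011101100000110100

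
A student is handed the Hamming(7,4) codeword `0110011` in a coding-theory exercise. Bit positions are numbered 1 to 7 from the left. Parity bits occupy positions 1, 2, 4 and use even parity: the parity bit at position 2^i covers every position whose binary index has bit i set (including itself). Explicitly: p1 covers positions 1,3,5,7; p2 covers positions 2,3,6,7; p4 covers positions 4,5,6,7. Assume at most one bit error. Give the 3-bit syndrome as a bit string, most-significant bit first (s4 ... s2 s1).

s1: b1⊕b3⊕b5⊕b7 = 0⊕1⊕0⊕1 = 0
s2: b2⊕b3⊕b6⊕b7 = 1⊕1⊕1⊕1 = 0
s4: b4⊕b5⊕b6⊕b7 = 0⊕0⊕1⊕1 = 0
Syndrome (s4...s1) = 000 → position 0 (no error).

000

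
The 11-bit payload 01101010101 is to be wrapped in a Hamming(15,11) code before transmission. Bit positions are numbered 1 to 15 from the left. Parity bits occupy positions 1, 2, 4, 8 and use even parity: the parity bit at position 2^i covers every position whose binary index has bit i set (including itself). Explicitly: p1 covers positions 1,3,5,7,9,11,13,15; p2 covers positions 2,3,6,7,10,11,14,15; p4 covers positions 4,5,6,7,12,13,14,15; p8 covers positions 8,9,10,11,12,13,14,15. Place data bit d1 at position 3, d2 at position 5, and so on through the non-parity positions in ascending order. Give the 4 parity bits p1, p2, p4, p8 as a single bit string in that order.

Place data bits at non-power-of-two positions: b3=0, b5=1, b6=1, b7=0, b9=1, b10=0, b11=1, b12=0, b13=1, b14=0, b15=1.
p1 = XOR of data positions {3,5,7,9,11,13,15} = 0⊕1⊕0⊕1⊕1⊕1⊕1 = 1
p2 = XOR of data positions {3,6,7,10,11,14,15} = 0⊕1⊕0⊕0⊕1⊕0⊕1 = 1
p4 = XOR of data positions {5,6,7,12,13,14,15} = 1⊕1⊕0⊕0⊕1⊕0⊕1 = 0
p8 = XOR of data positions {9,10,11,12,13,14,15} = 1⊕0⊕1⊕0⊕1⊕0⊕1 = 0
Parity bits p1,p2,p4,p8 = 1100

1100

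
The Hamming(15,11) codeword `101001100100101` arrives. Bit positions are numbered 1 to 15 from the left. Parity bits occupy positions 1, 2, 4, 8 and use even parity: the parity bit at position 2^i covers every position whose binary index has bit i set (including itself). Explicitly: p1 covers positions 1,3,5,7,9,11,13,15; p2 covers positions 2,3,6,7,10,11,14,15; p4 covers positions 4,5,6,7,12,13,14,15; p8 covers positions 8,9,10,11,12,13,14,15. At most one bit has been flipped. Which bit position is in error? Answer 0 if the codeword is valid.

s1: b1⊕b3⊕b5⊕b7⊕b9⊕b11⊕b13⊕b15 = 1⊕1⊕0⊕1⊕0⊕0⊕1⊕1 = 1
s2: b2⊕b3⊕b6⊕b7⊕b10⊕b11⊕b14⊕b15 = 0⊕1⊕1⊕1⊕1⊕0⊕0⊕1 = 1
s4: b4⊕b5⊕b6⊕b7⊕b12⊕b13⊕b14⊕b15 = 0⊕0⊕1⊕1⊕0⊕1⊕0⊕1 = 0
s8: b8⊕b9⊕b10⊕b11⊕b12⊕b13⊕b14⊕b15 = 0⊕0⊕1⊕0⊕0⊕1⊕0⊕1 = 1
Syndrome (s8...s1) = 1011 → position 11.

11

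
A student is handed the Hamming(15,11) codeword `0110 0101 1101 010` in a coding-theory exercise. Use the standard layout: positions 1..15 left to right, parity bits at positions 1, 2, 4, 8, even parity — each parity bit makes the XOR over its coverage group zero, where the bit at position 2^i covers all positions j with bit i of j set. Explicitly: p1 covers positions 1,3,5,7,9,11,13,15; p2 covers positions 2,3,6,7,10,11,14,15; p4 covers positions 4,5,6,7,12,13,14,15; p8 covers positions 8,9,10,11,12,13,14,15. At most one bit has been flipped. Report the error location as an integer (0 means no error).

14

s1: b1⊕b3⊕b5⊕b7⊕b9⊕b11⊕b13⊕b15 = 0⊕1⊕0⊕0⊕1⊕0⊕0⊕0 = 0
s2: b2⊕b3⊕b6⊕b7⊕b10⊕b11⊕b14⊕b15 = 1⊕1⊕1⊕0⊕1⊕0⊕1⊕0 = 1
s4: b4⊕b5⊕b6⊕b7⊕b12⊕b13⊕b14⊕b15 = 0⊕0⊕1⊕0⊕1⊕0⊕1⊕0 = 1
s8: b8⊕b9⊕b10⊕b11⊕b12⊕b13⊕b14⊕b15 = 1⊕1⊕1⊕0⊕1⊕0⊕1⊕0 = 1
Syndrome (s8...s1) = 1110 → position 14.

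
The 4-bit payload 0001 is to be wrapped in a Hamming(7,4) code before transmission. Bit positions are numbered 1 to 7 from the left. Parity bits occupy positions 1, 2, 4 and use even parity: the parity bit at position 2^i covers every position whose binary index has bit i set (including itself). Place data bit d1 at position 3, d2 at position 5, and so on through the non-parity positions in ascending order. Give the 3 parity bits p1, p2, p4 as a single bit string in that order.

Place data bits at non-power-of-two positions: b3=0, b5=0, b6=0, b7=1.
p1 = XOR of data positions {3,5,7} = 0⊕0⊕1 = 1
p2 = XOR of data positions {3,6,7} = 0⊕0⊕1 = 1
p4 = XOR of data positions {5,6,7} = 0⊕0⊕1 = 1
Parity bits p1,p2,p4 = 111

111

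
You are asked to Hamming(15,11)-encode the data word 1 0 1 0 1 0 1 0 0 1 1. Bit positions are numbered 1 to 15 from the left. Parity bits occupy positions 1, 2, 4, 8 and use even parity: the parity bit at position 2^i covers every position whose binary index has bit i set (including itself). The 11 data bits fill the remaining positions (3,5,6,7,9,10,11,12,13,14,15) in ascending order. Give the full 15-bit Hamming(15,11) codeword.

011101001010011

Place data bits at non-power-of-two positions: b3=1, b5=0, b6=1, b7=0, b9=1, b10=0, b11=1, b12=0, b13=0, b14=1, b15=1.
p1 = XOR of data positions {3,5,7,9,11,13,15} = 1⊕0⊕0⊕1⊕1⊕0⊕1 = 0
p2 = XOR of data positions {3,6,7,10,11,14,15} = 1⊕1⊕0⊕0⊕1⊕1⊕1 = 1
p4 = XOR of data positions {5,6,7,12,13,14,15} = 0⊕1⊕0⊕0⊕0⊕1⊕1 = 1
p8 = XOR of data positions {9,10,11,12,13,14,15} = 1⊕0⊕1⊕0⊕0⊕1⊕1 = 0
Codeword b1..b15 = 011101001010011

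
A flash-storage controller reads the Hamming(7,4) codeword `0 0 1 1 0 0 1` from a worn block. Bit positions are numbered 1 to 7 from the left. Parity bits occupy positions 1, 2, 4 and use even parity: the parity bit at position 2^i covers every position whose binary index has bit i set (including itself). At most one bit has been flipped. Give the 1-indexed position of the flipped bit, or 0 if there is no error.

s1: b1⊕b3⊕b5⊕b7 = 0⊕1⊕0⊕1 = 0
s2: b2⊕b3⊕b6⊕b7 = 0⊕1⊕0⊕1 = 0
s4: b4⊕b5⊕b6⊕b7 = 1⊕0⊕0⊕1 = 0
Syndrome (s4...s1) = 000 → position 0 (no error).

0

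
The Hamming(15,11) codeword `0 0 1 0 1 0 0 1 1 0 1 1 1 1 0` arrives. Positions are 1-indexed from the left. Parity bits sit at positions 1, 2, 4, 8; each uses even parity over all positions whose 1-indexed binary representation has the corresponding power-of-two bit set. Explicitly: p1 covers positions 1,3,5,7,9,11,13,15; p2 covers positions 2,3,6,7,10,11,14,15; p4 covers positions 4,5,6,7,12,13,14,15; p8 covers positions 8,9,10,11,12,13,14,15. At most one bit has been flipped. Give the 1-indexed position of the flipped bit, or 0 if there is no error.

s1: b1⊕b3⊕b5⊕b7⊕b9⊕b11⊕b13⊕b15 = 0⊕1⊕1⊕0⊕1⊕1⊕1⊕0 = 1
s2: b2⊕b3⊕b6⊕b7⊕b10⊕b11⊕b14⊕b15 = 0⊕1⊕0⊕0⊕0⊕1⊕1⊕0 = 1
s4: b4⊕b5⊕b6⊕b7⊕b12⊕b13⊕b14⊕b15 = 0⊕1⊕0⊕0⊕1⊕1⊕1⊕0 = 0
s8: b8⊕b9⊕b10⊕b11⊕b12⊕b13⊕b14⊕b15 = 1⊕1⊕0⊕1⊕1⊕1⊕1⊕0 = 0
Syndrome (s8...s1) = 0011 → position 3.

3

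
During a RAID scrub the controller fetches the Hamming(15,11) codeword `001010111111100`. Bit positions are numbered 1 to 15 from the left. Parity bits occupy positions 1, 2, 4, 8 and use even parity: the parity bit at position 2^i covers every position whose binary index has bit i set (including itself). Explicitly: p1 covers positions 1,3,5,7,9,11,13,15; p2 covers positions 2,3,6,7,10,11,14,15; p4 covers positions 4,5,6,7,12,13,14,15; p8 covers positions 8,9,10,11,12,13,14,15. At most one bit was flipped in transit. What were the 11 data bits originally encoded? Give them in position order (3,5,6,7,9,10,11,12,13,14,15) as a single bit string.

s1: b1⊕b3⊕b5⊕b7⊕b9⊕b11⊕b13⊕b15 = 0⊕1⊕1⊕1⊕1⊕1⊕1⊕0 = 0
s2: b2⊕b3⊕b6⊕b7⊕b10⊕b11⊕b14⊕b15 = 0⊕1⊕0⊕1⊕1⊕1⊕0⊕0 = 0
s4: b4⊕b5⊕b6⊕b7⊕b12⊕b13⊕b14⊕b15 = 0⊕1⊕0⊕1⊕1⊕1⊕0⊕0 = 0
s8: b8⊕b9⊕b10⊕b11⊕b12⊕b13⊕b14⊕b15 = 1⊕1⊕1⊕1⊕1⊕1⊕0⊕0 = 0
Syndrome (s8...s1) = 0000 → position 0 (no error).
No correction needed.
Data bits at positions 3,5,6,7,9,10,11,12,13,14,15: 11011111100

11011111100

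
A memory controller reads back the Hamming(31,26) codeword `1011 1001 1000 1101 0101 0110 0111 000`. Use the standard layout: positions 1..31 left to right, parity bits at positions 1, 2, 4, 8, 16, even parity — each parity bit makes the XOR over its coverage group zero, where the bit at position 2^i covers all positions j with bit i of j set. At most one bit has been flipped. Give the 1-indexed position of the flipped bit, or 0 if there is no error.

s1: b1⊕b3⊕b5⊕b7⊕b9⊕b11⊕b13⊕b15⊕b17⊕b19⊕b21⊕b23⊕b25⊕b27⊕b29⊕b31 = 1⊕1⊕1⊕0⊕1⊕0⊕1⊕0⊕0⊕0⊕0⊕1⊕0⊕1⊕0⊕0 = 1
s2: b2⊕b3⊕b6⊕b7⊕b10⊕b11⊕b14⊕b15⊕b18⊕b19⊕b22⊕b23⊕b26⊕b27⊕b30⊕b31 = 0⊕1⊕0⊕0⊕0⊕0⊕1⊕0⊕1⊕0⊕1⊕1⊕1⊕1⊕0⊕0 = 1
s4: b4⊕b5⊕b6⊕b7⊕b12⊕b13⊕b14⊕b15⊕b20⊕b21⊕b22⊕b23⊕b28⊕b29⊕b30⊕b31 = 1⊕1⊕0⊕0⊕0⊕1⊕1⊕0⊕1⊕0⊕1⊕1⊕1⊕0⊕0⊕0 = 0
s8: b8⊕b9⊕b10⊕b11⊕b12⊕b13⊕b14⊕b15⊕b24⊕b25⊕b26⊕b27⊕b28⊕b29⊕b30⊕b31 = 1⊕1⊕0⊕0⊕0⊕1⊕1⊕0⊕0⊕0⊕1⊕1⊕1⊕0⊕0⊕0 = 1
s16: b16⊕b17⊕b18⊕b19⊕b20⊕b21⊕b22⊕b23⊕b24⊕b25⊕b26⊕b27⊕b28⊕b29⊕b30⊕b31 = 1⊕0⊕1⊕0⊕1⊕0⊕1⊕1⊕0⊕0⊕1⊕1⊕1⊕0⊕0⊕0 = 0
Syndrome (s16...s1) = 01011 → position 11.

11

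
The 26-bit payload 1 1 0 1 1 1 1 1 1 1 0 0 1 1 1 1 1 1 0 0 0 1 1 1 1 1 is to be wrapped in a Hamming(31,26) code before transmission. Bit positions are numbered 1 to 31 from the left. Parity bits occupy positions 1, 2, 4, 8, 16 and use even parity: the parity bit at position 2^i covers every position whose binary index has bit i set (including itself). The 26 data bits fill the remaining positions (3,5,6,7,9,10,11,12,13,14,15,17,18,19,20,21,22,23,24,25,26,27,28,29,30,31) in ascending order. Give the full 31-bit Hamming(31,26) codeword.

Place data bits at non-power-of-two positions: b3=1, b5=1, b6=0, b7=1, b9=1, b10=1, b11=1, b12=1, b13=1, b14=1, b15=0, b17=0, b18=1, b19=1, b20=1, b21=1, b22=1, b23=1, b24=0, b25=0, b26=0, b27=1, b28=1, b29=1, b30=1, b31=1.
p1 = XOR of data positions {3,5,7,9,11,13,15,17,19,21,23,25,27,29,31} = 1⊕1⊕1⊕1⊕1⊕1⊕0⊕0⊕1⊕1⊕1⊕0⊕1⊕1⊕1 = 0
p2 = XOR of data positions {3,6,7,10,11,14,15,18,19,22,23,26,27,30,31} = 1⊕0⊕1⊕1⊕1⊕1⊕0⊕1⊕1⊕1⊕1⊕0⊕1⊕1⊕1 = 0
p4 = XOR of data positions {5,6,7,12,13,14,15,20,21,22,23,28,29,30,31} = 1⊕0⊕1⊕1⊕1⊕1⊕0⊕1⊕1⊕1⊕1⊕1⊕1⊕1⊕1 = 1
p8 = XOR of data positions {9,10,11,12,13,14,15,24,25,26,27,28,29,30,31} = 1⊕1⊕1⊕1⊕1⊕1⊕0⊕0⊕0⊕0⊕1⊕1⊕1⊕1⊕1 = 1
p16 = XOR of data positions {17,18,19,20,21,22,23,24,25,26,27,28,29,30,31} = 0⊕1⊕1⊕1⊕1⊕1⊕1⊕0⊕0⊕0⊕1⊕1⊕1⊕1⊕1 = 1
Codeword b1..b31 = 0011101111111101011111100011111

0011101111111101011111100011111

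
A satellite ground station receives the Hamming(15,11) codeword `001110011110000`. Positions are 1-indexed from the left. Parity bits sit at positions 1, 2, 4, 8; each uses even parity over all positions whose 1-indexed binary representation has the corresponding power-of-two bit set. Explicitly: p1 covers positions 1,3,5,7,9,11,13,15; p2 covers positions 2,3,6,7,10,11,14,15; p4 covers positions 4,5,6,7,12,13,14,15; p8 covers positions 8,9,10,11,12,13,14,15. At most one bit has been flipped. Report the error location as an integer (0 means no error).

2

s1: b1⊕b3⊕b5⊕b7⊕b9⊕b11⊕b13⊕b15 = 0⊕1⊕1⊕0⊕1⊕1⊕0⊕0 = 0
s2: b2⊕b3⊕b6⊕b7⊕b10⊕b11⊕b14⊕b15 = 0⊕1⊕0⊕0⊕1⊕1⊕0⊕0 = 1
s4: b4⊕b5⊕b6⊕b7⊕b12⊕b13⊕b14⊕b15 = 1⊕1⊕0⊕0⊕0⊕0⊕0⊕0 = 0
s8: b8⊕b9⊕b10⊕b11⊕b12⊕b13⊕b14⊕b15 = 1⊕1⊕1⊕1⊕0⊕0⊕0⊕0 = 0
Syndrome (s8...s1) = 0010 → position 2.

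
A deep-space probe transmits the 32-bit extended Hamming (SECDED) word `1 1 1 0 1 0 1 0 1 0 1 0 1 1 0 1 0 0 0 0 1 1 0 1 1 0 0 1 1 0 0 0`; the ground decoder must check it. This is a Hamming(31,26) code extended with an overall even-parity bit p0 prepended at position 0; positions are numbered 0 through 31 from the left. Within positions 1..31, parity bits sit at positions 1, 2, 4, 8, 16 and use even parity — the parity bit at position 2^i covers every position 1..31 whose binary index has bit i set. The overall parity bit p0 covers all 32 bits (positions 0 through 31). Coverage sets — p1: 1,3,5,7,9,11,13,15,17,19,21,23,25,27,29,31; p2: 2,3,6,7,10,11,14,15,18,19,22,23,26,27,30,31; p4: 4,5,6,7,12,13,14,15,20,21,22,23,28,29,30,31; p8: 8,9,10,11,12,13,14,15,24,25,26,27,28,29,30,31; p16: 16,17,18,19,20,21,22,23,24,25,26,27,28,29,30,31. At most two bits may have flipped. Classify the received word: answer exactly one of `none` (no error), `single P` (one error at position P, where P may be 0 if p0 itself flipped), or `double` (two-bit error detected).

double

s1: b1⊕b3⊕b5⊕b7⊕b9⊕b11⊕b13⊕b15⊕b17⊕b19⊕b21⊕b23⊕b25⊕b27⊕b29⊕b31 = 1⊕0⊕0⊕0⊕0⊕0⊕1⊕1⊕0⊕0⊕1⊕1⊕0⊕1⊕0⊕0 = 0
s2: b2⊕b3⊕b6⊕b7⊕b10⊕b11⊕b14⊕b15⊕b18⊕b19⊕b22⊕b23⊕b26⊕b27⊕b30⊕b31 = 1⊕0⊕1⊕0⊕1⊕0⊕0⊕1⊕0⊕0⊕0⊕1⊕0⊕1⊕0⊕0 = 0
s4: b4⊕b5⊕b6⊕b7⊕b12⊕b13⊕b14⊕b15⊕b20⊕b21⊕b22⊕b23⊕b28⊕b29⊕b30⊕b31 = 1⊕0⊕1⊕0⊕1⊕1⊕0⊕1⊕1⊕1⊕0⊕1⊕1⊕0⊕0⊕0 = 1
s8: b8⊕b9⊕b10⊕b11⊕b12⊕b13⊕b14⊕b15⊕b24⊕b25⊕b26⊕b27⊕b28⊕b29⊕b30⊕b31 = 1⊕0⊕1⊕0⊕1⊕1⊕0⊕1⊕1⊕0⊕0⊕1⊕1⊕0⊕0⊕0 = 0
s16: b16⊕b17⊕b18⊕b19⊕b20⊕b21⊕b22⊕b23⊕b24⊕b25⊕b26⊕b27⊕b28⊕b29⊕b30⊕b31 = 0⊕0⊕0⊕0⊕1⊕1⊕0⊕1⊕1⊕0⊕0⊕1⊕1⊕0⊕0⊕0 = 0
Syndrome (s16...s1) = 00100 → position 4.
Overall parity (XOR of all 32 bits, including p0): 1⊕1⊕1⊕0⊕1⊕0⊕1⊕0⊕1⊕0⊕1⊕0⊕1⊕1⊕0⊕1⊕0⊕0⊕0⊕0⊕1⊕1⊕0⊕1⊕1⊕0⊕0⊕1⊕1⊕0⊕0⊕0 = 0
Overall=0, syndrome position=4 → double-bit error detected (uncorrectable).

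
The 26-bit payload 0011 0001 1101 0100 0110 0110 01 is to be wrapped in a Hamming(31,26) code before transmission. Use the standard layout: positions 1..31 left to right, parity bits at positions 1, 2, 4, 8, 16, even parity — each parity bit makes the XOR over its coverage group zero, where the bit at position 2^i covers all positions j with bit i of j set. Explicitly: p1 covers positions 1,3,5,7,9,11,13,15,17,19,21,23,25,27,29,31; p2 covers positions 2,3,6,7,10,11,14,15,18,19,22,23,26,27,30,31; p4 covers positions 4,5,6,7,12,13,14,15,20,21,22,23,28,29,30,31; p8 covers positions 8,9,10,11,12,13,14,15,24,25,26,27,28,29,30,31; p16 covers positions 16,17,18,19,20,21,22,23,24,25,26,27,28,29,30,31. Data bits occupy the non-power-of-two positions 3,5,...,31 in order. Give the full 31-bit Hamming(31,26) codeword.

Place data bits at non-power-of-two positions: b3=0, b5=0, b6=1, b7=1, b9=0, b10=0, b11=0, b12=1, b13=1, b14=1, b15=0, b17=1, b18=0, b19=1, b20=0, b21=0, b22=0, b23=1, b24=1, b25=0, b26=0, b27=1, b28=1, b29=0, b30=0, b31=1.
p1 = XOR of data positions {3,5,7,9,11,13,15,17,19,21,23,25,27,29,31} = 0⊕0⊕1⊕0⊕0⊕1⊕0⊕1⊕1⊕0⊕1⊕0⊕1⊕0⊕1 = 1
p2 = XOR of data positions {3,6,7,10,11,14,15,18,19,22,23,26,27,30,31} = 0⊕1⊕1⊕0⊕0⊕1⊕0⊕0⊕1⊕0⊕1⊕0⊕1⊕0⊕1 = 1
p4 = XOR of data positions {5,6,7,12,13,14,15,20,21,22,23,28,29,30,31} = 0⊕1⊕1⊕1⊕1⊕1⊕0⊕0⊕0⊕0⊕1⊕1⊕0⊕0⊕1 = 0
p8 = XOR of data positions {9,10,11,12,13,14,15,24,25,26,27,28,29,30,31} = 0⊕0⊕0⊕1⊕1⊕1⊕0⊕1⊕0⊕0⊕1⊕1⊕0⊕0⊕1 = 1
p16 = XOR of data positions {17,18,19,20,21,22,23,24,25,26,27,28,29,30,31} = 1⊕0⊕1⊕0⊕0⊕0⊕1⊕1⊕0⊕0⊕1⊕1⊕0⊕0⊕1 = 1
Codeword b1..b31 = 1100011100011101101000110011001

1100011100011101101000110011001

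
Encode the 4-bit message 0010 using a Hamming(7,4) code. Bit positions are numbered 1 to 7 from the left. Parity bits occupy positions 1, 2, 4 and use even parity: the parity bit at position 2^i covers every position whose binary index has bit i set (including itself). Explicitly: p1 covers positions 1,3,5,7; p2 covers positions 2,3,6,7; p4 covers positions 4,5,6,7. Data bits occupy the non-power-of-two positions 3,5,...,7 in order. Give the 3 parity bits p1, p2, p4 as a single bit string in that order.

011

Place data bits at non-power-of-two positions: b3=0, b5=0, b6=1, b7=0.
p1 = XOR of data positions {3,5,7} = 0⊕0⊕0 = 0
p2 = XOR of data positions {3,6,7} = 0⊕1⊕0 = 1
p4 = XOR of data positions {5,6,7} = 0⊕1⊕0 = 1
Parity bits p1,p2,p4 = 011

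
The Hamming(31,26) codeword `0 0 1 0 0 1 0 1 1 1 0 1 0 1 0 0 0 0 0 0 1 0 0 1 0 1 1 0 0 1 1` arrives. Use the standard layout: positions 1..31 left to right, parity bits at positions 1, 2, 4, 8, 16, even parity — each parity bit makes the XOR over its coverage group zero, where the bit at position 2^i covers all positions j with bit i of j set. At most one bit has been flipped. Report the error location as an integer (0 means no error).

s1: b1⊕b3⊕b5⊕b7⊕b9⊕b11⊕b13⊕b15⊕b17⊕b19⊕b21⊕b23⊕b25⊕b27⊕b29⊕b31 = 0⊕1⊕0⊕0⊕1⊕0⊕0⊕0⊕0⊕0⊕1⊕0⊕0⊕1⊕0⊕1 = 1
s2: b2⊕b3⊕b6⊕b7⊕b10⊕b11⊕b14⊕b15⊕b18⊕b19⊕b22⊕b23⊕b26⊕b27⊕b30⊕b31 = 0⊕1⊕1⊕0⊕1⊕0⊕1⊕0⊕0⊕0⊕0⊕0⊕1⊕1⊕1⊕1 = 0
s4: b4⊕b5⊕b6⊕b7⊕b12⊕b13⊕b14⊕b15⊕b20⊕b21⊕b22⊕b23⊕b28⊕b29⊕b30⊕b31 = 0⊕0⊕1⊕0⊕1⊕0⊕1⊕0⊕0⊕1⊕0⊕0⊕0⊕0⊕1⊕1 = 0
s8: b8⊕b9⊕b10⊕b11⊕b12⊕b13⊕b14⊕b15⊕b24⊕b25⊕b26⊕b27⊕b28⊕b29⊕b30⊕b31 = 1⊕1⊕1⊕0⊕1⊕0⊕1⊕0⊕1⊕0⊕1⊕1⊕0⊕0⊕1⊕1 = 0
s16: b16⊕b17⊕b18⊕b19⊕b20⊕b21⊕b22⊕b23⊕b24⊕b25⊕b26⊕b27⊕b28⊕b29⊕b30⊕b31 = 0⊕0⊕0⊕0⊕0⊕1⊕0⊕0⊕1⊕0⊕1⊕1⊕0⊕0⊕1⊕1 = 0
Syndrome (s16...s1) = 00001 → position 1.

1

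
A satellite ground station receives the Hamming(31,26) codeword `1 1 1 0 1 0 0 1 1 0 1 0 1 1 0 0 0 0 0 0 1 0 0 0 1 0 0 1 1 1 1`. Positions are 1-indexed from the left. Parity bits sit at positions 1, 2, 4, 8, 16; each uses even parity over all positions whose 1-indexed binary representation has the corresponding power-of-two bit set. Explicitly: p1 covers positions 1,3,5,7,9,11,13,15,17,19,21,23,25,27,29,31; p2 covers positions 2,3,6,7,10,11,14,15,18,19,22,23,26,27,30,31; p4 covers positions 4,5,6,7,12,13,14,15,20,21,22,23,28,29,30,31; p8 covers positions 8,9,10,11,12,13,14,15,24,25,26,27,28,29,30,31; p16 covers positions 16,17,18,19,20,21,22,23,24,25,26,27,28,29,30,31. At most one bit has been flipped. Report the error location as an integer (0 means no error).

0

s1: b1⊕b3⊕b5⊕b7⊕b9⊕b11⊕b13⊕b15⊕b17⊕b19⊕b21⊕b23⊕b25⊕b27⊕b29⊕b31 = 1⊕1⊕1⊕0⊕1⊕1⊕1⊕0⊕0⊕0⊕1⊕0⊕1⊕0⊕1⊕1 = 0
s2: b2⊕b3⊕b6⊕b7⊕b10⊕b11⊕b14⊕b15⊕b18⊕b19⊕b22⊕b23⊕b26⊕b27⊕b30⊕b31 = 1⊕1⊕0⊕0⊕0⊕1⊕1⊕0⊕0⊕0⊕0⊕0⊕0⊕0⊕1⊕1 = 0
s4: b4⊕b5⊕b6⊕b7⊕b12⊕b13⊕b14⊕b15⊕b20⊕b21⊕b22⊕b23⊕b28⊕b29⊕b30⊕b31 = 0⊕1⊕0⊕0⊕0⊕1⊕1⊕0⊕0⊕1⊕0⊕0⊕1⊕1⊕1⊕1 = 0
s8: b8⊕b9⊕b10⊕b11⊕b12⊕b13⊕b14⊕b15⊕b24⊕b25⊕b26⊕b27⊕b28⊕b29⊕b30⊕b31 = 1⊕1⊕0⊕1⊕0⊕1⊕1⊕0⊕0⊕1⊕0⊕0⊕1⊕1⊕1⊕1 = 0
s16: b16⊕b17⊕b18⊕b19⊕b20⊕b21⊕b22⊕b23⊕b24⊕b25⊕b26⊕b27⊕b28⊕b29⊕b30⊕b31 = 0⊕0⊕0⊕0⊕0⊕1⊕0⊕0⊕0⊕1⊕0⊕0⊕1⊕1⊕1⊕1 = 0
Syndrome (s16...s1) = 00000 → position 0 (no error).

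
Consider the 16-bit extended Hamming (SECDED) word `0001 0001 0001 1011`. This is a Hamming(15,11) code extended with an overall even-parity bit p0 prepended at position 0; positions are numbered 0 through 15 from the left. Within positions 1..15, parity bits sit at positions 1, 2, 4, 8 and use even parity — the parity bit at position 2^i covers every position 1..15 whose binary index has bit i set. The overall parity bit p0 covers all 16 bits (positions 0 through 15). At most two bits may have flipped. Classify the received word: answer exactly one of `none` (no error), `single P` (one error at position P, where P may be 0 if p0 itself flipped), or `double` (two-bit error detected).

s1: b1⊕b3⊕b5⊕b7⊕b9⊕b11⊕b13⊕b15 = 0⊕1⊕0⊕1⊕0⊕1⊕0⊕1 = 0
s2: b2⊕b3⊕b6⊕b7⊕b10⊕b11⊕b14⊕b15 = 0⊕1⊕0⊕1⊕0⊕1⊕1⊕1 = 1
s4: b4⊕b5⊕b6⊕b7⊕b12⊕b13⊕b14⊕b15 = 0⊕0⊕0⊕1⊕1⊕0⊕1⊕1 = 0
s8: b8⊕b9⊕b10⊕b11⊕b12⊕b13⊕b14⊕b15 = 0⊕0⊕0⊕1⊕1⊕0⊕1⊕1 = 0
Syndrome (s8...s1) = 0010 → position 2.
Overall parity (XOR of all 16 bits, including p0): 0⊕0⊕0⊕1⊕0⊕0⊕0⊕1⊕0⊕0⊕0⊕1⊕1⊕0⊕1⊕1 = 0
Overall=0, syndrome position=2 → double-bit error detected (uncorrectable).

double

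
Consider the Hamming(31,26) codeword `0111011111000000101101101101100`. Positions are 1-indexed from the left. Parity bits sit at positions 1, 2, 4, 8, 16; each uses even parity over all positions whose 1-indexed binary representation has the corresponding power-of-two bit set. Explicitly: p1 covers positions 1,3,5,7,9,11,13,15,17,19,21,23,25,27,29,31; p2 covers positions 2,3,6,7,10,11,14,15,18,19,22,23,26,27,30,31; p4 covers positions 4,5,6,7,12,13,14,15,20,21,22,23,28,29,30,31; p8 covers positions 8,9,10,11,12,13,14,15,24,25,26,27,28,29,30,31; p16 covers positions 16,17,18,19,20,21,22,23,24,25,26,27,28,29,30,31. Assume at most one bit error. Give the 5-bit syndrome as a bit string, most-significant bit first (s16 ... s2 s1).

s1: b1⊕b3⊕b5⊕b7⊕b9⊕b11⊕b13⊕b15⊕b17⊕b19⊕b21⊕b23⊕b25⊕b27⊕b29⊕b31 = 0⊕1⊕0⊕1⊕1⊕0⊕0⊕0⊕1⊕1⊕0⊕1⊕1⊕0⊕1⊕0 = 0
s2: b2⊕b3⊕b6⊕b7⊕b10⊕b11⊕b14⊕b15⊕b18⊕b19⊕b22⊕b23⊕b26⊕b27⊕b30⊕b31 = 1⊕1⊕1⊕1⊕1⊕0⊕0⊕0⊕0⊕1⊕1⊕1⊕1⊕0⊕0⊕0 = 1
s4: b4⊕b5⊕b6⊕b7⊕b12⊕b13⊕b14⊕b15⊕b20⊕b21⊕b22⊕b23⊕b28⊕b29⊕b30⊕b31 = 1⊕0⊕1⊕1⊕0⊕0⊕0⊕0⊕1⊕0⊕1⊕1⊕1⊕1⊕0⊕0 = 0
s8: b8⊕b9⊕b10⊕b11⊕b12⊕b13⊕b14⊕b15⊕b24⊕b25⊕b26⊕b27⊕b28⊕b29⊕b30⊕b31 = 1⊕1⊕1⊕0⊕0⊕0⊕0⊕0⊕0⊕1⊕1⊕0⊕1⊕1⊕0⊕0 = 1
s16: b16⊕b17⊕b18⊕b19⊕b20⊕b21⊕b22⊕b23⊕b24⊕b25⊕b26⊕b27⊕b28⊕b29⊕b30⊕b31 = 0⊕1⊕0⊕1⊕1⊕0⊕1⊕1⊕0⊕1⊕1⊕0⊕1⊕1⊕0⊕0 = 1
Syndrome (s16...s1) = 11010 → position 26.

11010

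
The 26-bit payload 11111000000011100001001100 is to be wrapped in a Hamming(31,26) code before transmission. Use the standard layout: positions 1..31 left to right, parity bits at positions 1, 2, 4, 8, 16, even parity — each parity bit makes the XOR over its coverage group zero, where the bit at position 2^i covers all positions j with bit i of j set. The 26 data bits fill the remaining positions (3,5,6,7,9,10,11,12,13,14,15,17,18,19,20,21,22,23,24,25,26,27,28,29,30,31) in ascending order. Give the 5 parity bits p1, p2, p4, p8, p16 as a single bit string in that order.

11000

Place data bits at non-power-of-two positions: b3=1, b5=1, b6=1, b7=1, b9=1, b10=0, b11=0, b12=0, b13=0, b14=0, b15=0, b17=0, b18=1, b19=1, b20=1, b21=0, b22=0, b23=0, b24=0, b25=1, b26=0, b27=0, b28=1, b29=1, b30=0, b31=0.
p1 = XOR of data positions {3,5,7,9,11,13,15,17,19,21,23,25,27,29,31} = 1⊕1⊕1⊕1⊕0⊕0⊕0⊕0⊕1⊕0⊕0⊕1⊕0⊕1⊕0 = 1
p2 = XOR of data positions {3,6,7,10,11,14,15,18,19,22,23,26,27,30,31} = 1⊕1⊕1⊕0⊕0⊕0⊕0⊕1⊕1⊕0⊕0⊕0⊕0⊕0⊕0 = 1
p4 = XOR of data positions {5,6,7,12,13,14,15,20,21,22,23,28,29,30,31} = 1⊕1⊕1⊕0⊕0⊕0⊕0⊕1⊕0⊕0⊕0⊕1⊕1⊕0⊕0 = 0
p8 = XOR of data positions {9,10,11,12,13,14,15,24,25,26,27,28,29,30,31} = 1⊕0⊕0⊕0⊕0⊕0⊕0⊕0⊕1⊕0⊕0⊕1⊕1⊕0⊕0 = 0
p16 = XOR of data positions {17,18,19,20,21,22,23,24,25,26,27,28,29,30,31} = 0⊕1⊕1⊕1⊕0⊕0⊕0⊕0⊕1⊕0⊕0⊕1⊕1⊕0⊕0 = 0
Parity bits p1,p2,p4,p8,p16 = 11000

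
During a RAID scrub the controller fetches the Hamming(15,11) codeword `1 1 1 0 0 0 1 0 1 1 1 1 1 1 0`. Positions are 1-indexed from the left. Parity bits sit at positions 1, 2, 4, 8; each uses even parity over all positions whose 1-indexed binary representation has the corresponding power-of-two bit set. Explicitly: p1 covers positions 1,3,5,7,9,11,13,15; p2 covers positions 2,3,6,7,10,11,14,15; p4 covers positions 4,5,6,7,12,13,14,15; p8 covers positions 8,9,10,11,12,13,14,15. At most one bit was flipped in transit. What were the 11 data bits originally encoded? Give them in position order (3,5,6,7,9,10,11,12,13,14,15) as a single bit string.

s1: b1⊕b3⊕b5⊕b7⊕b9⊕b11⊕b13⊕b15 = 1⊕1⊕0⊕1⊕1⊕1⊕1⊕0 = 0
s2: b2⊕b3⊕b6⊕b7⊕b10⊕b11⊕b14⊕b15 = 1⊕1⊕0⊕1⊕1⊕1⊕1⊕0 = 0
s4: b4⊕b5⊕b6⊕b7⊕b12⊕b13⊕b14⊕b15 = 0⊕0⊕0⊕1⊕1⊕1⊕1⊕0 = 0
s8: b8⊕b9⊕b10⊕b11⊕b12⊕b13⊕b14⊕b15 = 0⊕1⊕1⊕1⊕1⊕1⊕1⊕0 = 0
Syndrome (s8...s1) = 0000 → position 0 (no error).
No correction needed.
Data bits at positions 3,5,6,7,9,10,11,12,13,14,15: 10011111110

10011111110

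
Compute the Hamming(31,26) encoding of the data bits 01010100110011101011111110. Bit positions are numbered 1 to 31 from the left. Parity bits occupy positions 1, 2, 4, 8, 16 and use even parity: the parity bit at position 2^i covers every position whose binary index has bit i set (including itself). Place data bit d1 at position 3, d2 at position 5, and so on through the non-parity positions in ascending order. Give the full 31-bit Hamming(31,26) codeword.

Place data bits at non-power-of-two positions: b3=0, b5=1, b6=0, b7=1, b9=0, b10=1, b11=0, b12=0, b13=1, b14=1, b15=0, b17=0, b18=1, b19=1, b20=1, b21=0, b22=1, b23=0, b24=1, b25=1, b26=1, b27=1, b28=1, b29=1, b30=1, b31=0.
p1 = XOR of data positions {3,5,7,9,11,13,15,17,19,21,23,25,27,29,31} = 0⊕1⊕1⊕0⊕0⊕1⊕0⊕0⊕1⊕0⊕0⊕1⊕1⊕1⊕0 = 1
p2 = XOR of data positions {3,6,7,10,11,14,15,18,19,22,23,26,27,30,31} = 0⊕0⊕1⊕1⊕0⊕1⊕0⊕1⊕1⊕1⊕0⊕1⊕1⊕1⊕0 = 1
p4 = XOR of data positions {5,6,7,12,13,14,15,20,21,22,23,28,29,30,31} = 1⊕0⊕1⊕0⊕1⊕1⊕0⊕1⊕0⊕1⊕0⊕1⊕1⊕1⊕0 = 1
p8 = XOR of data positions {9,10,11,12,13,14,15,24,25,26,27,28,29,30,31} = 0⊕1⊕0⊕0⊕1⊕1⊕0⊕1⊕1⊕1⊕1⊕1⊕1⊕1⊕0 = 0
p16 = XOR of data positions {17,18,19,20,21,22,23,24,25,26,27,28,29,30,31} = 0⊕1⊕1⊕1⊕0⊕1⊕0⊕1⊕1⊕1⊕1⊕1⊕1⊕1⊕0 = 1
Codeword b1..b31 = 1101101001001101011101011111110

1101101001001101011101011111110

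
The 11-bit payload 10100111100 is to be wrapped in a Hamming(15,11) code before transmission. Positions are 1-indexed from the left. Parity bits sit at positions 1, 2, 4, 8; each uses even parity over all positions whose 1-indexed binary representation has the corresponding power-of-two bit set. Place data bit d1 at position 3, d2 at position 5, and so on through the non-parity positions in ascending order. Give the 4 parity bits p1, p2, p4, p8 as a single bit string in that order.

Place data bits at non-power-of-two positions: b3=1, b5=0, b6=1, b7=0, b9=0, b10=1, b11=1, b12=1, b13=1, b14=0, b15=0.
p1 = XOR of data positions {3,5,7,9,11,13,15} = 1⊕0⊕0⊕0⊕1⊕1⊕0 = 1
p2 = XOR of data positions {3,6,7,10,11,14,15} = 1⊕1⊕0⊕1⊕1⊕0⊕0 = 0
p4 = XOR of data positions {5,6,7,12,13,14,15} = 0⊕1⊕0⊕1⊕1⊕0⊕0 = 1
p8 = XOR of data positions {9,10,11,12,13,14,15} = 0⊕1⊕1⊕1⊕1⊕0⊕0 = 0
Parity bits p1,p2,p4,p8 = 1010

1010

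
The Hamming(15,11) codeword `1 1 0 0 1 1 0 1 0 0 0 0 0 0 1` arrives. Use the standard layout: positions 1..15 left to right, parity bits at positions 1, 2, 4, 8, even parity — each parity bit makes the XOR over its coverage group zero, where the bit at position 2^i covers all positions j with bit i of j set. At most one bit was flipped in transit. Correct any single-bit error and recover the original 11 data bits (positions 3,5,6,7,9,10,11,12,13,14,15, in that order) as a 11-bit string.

01110000001

s1: b1⊕b3⊕b5⊕b7⊕b9⊕b11⊕b13⊕b15 = 1⊕0⊕1⊕0⊕0⊕0⊕0⊕1 = 1
s2: b2⊕b3⊕b6⊕b7⊕b10⊕b11⊕b14⊕b15 = 1⊕0⊕1⊕0⊕0⊕0⊕0⊕1 = 1
s4: b4⊕b5⊕b6⊕b7⊕b12⊕b13⊕b14⊕b15 = 0⊕1⊕1⊕0⊕0⊕0⊕0⊕1 = 1
s8: b8⊕b9⊕b10⊕b11⊕b12⊕b13⊕b14⊕b15 = 1⊕0⊕0⊕0⊕0⊕0⊕0⊕1 = 0
Syndrome (s8...s1) = 0111 → position 7.
Flip bit 7: corrected codeword = 110011110000001
Data bits at positions 3,5,6,7,9,10,11,12,13,14,15: 01110000001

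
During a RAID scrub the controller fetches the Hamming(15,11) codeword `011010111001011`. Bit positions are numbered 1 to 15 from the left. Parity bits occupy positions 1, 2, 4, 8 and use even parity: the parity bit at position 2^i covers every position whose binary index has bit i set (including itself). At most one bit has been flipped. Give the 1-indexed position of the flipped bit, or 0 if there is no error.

s1: b1⊕b3⊕b5⊕b7⊕b9⊕b11⊕b13⊕b15 = 0⊕1⊕1⊕1⊕1⊕0⊕0⊕1 = 1
s2: b2⊕b3⊕b6⊕b7⊕b10⊕b11⊕b14⊕b15 = 1⊕1⊕0⊕1⊕0⊕0⊕1⊕1 = 1
s4: b4⊕b5⊕b6⊕b7⊕b12⊕b13⊕b14⊕b15 = 0⊕1⊕0⊕1⊕1⊕0⊕1⊕1 = 1
s8: b8⊕b9⊕b10⊕b11⊕b12⊕b13⊕b14⊕b15 = 1⊕1⊕0⊕0⊕1⊕0⊕1⊕1 = 1
Syndrome (s8...s1) = 1111 → position 15.

15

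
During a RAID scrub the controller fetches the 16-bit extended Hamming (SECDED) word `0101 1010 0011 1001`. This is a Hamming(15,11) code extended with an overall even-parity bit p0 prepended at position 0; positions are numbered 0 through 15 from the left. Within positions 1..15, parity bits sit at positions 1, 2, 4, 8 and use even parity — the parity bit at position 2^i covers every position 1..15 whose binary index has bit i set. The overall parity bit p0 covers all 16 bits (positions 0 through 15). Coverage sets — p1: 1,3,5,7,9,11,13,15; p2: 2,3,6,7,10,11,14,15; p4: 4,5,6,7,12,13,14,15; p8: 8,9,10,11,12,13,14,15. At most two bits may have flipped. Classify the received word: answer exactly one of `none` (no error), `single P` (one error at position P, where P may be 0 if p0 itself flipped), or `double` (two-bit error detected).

double

s1: b1⊕b3⊕b5⊕b7⊕b9⊕b11⊕b13⊕b15 = 1⊕1⊕0⊕0⊕0⊕1⊕0⊕1 = 0
s2: b2⊕b3⊕b6⊕b7⊕b10⊕b11⊕b14⊕b15 = 0⊕1⊕1⊕0⊕1⊕1⊕0⊕1 = 1
s4: b4⊕b5⊕b6⊕b7⊕b12⊕b13⊕b14⊕b15 = 1⊕0⊕1⊕0⊕1⊕0⊕0⊕1 = 0
s8: b8⊕b9⊕b10⊕b11⊕b12⊕b13⊕b14⊕b15 = 0⊕0⊕1⊕1⊕1⊕0⊕0⊕1 = 0
Syndrome (s8...s1) = 0010 → position 2.
Overall parity (XOR of all 16 bits, including p0): 0⊕1⊕0⊕1⊕1⊕0⊕1⊕0⊕0⊕0⊕1⊕1⊕1⊕0⊕0⊕1 = 0
Overall=0, syndrome position=2 → double-bit error detected (uncorrectable).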